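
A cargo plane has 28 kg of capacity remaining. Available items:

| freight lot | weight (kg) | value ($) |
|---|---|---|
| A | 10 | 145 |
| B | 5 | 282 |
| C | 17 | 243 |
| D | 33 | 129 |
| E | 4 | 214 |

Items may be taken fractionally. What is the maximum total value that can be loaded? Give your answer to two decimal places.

769.65

Order: B (282/5=56.40) > E (214/4=53.50) > A (145/10=14.50) > C (243/17=14.29) > D (129/33=3.91)
Fill: take B (5 @ 282) → take E (4 @ 214) → take A (10 @ 145) → take 9/17 of C → 128.65; 28/28 used.
Total value = 769.65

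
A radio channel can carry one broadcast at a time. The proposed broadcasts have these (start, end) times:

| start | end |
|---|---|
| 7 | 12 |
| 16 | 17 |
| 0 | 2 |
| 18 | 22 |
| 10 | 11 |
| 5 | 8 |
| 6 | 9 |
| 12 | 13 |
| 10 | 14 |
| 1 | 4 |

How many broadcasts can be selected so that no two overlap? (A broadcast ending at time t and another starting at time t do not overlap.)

6

By end time: (0,2), (1,4), (5,8), (6,9), (10,11), (7,12), (12,13), (10,14), (16,17), (18,22).
Pick (0,2); next start ≥ 2 → (5,8); next start ≥ 8 → (10,11); next start ≥ 11 → (12,13); next start ≥ 13 → (16,17); next start ≥ 17 → (18,22).
Selected 6 broadcasts.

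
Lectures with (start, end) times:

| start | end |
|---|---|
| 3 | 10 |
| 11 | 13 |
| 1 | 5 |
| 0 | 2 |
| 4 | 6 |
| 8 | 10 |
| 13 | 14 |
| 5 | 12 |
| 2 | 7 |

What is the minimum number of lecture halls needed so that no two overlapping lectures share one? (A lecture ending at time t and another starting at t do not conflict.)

The answer is the maximum number of intervals overlapping at any instant.
Events (time:±→running): 0:+→1 1:+→2 2:-→1 2:+→2 3:+→3 4:+→4 … peak 4.

4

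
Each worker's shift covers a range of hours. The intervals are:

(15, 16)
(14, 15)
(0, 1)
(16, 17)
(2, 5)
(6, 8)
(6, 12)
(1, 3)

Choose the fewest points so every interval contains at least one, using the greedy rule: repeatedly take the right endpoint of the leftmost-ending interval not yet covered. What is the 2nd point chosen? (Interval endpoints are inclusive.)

5

Sort by right endpoint; whenever an interval is uncovered, place a point at its right end.
Sorted: [0,1] [1,3] [2,5] [6,8] [6,12] [14,15] [15,16] [16,17]
{[0,1],[1,3]} hit by 1; {[2,5]} hit by 5; {[6,8],[6,12]} hit by 8; {[14,15],[15,16]} hit by 15; {[16,17]} hit by 17.
Points: 1, 5, 8, 15, 17 (5 total).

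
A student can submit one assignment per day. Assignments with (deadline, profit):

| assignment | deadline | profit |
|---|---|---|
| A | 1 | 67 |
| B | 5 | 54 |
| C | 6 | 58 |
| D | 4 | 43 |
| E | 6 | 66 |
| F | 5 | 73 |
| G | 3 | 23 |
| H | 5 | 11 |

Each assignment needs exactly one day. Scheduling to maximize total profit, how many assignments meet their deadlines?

6

Profit order: F=73 A=67 E=66 C=58 B=54 D=43 G=23 H=11
Assign: F→slot 5, A→slot 1, E→slot 6, C→slot 4, B→slot 3, D→slot 2, G skipped, H skipped.
Slots: [1:A] [2:D] [3:B] [4:C] [5:F] [6:E]
6 of 8 scheduled.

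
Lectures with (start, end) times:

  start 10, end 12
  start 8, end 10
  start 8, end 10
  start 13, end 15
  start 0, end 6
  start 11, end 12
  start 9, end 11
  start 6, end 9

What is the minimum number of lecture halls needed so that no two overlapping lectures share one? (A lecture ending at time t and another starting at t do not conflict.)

Events (time:±→running): 0:+→1 6:-→0 6:+→1 8:+→2 8:+→3 … peak 3.

3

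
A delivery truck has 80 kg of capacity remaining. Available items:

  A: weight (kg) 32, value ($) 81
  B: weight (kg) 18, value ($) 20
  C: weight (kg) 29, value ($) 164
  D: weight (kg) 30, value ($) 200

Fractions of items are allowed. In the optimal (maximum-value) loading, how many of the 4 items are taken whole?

2

Sort by value per unit weight and fill in that order.
Ratios (sorted): D 6.67, C 5.66, A 2.53, B 1.11
take D (30 @ 200); take C (29 @ 164); take 21/32 of A → 53.16. Capacity used 80/80.
2 item(s) taken whole; one partial (take 21/32 of A).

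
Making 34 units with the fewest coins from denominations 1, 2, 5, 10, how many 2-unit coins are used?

2

Greedy: take as many of the largest coin as possible, then repeat with the remainder.
34 = 3×10 + 2×2
Count of 2: 2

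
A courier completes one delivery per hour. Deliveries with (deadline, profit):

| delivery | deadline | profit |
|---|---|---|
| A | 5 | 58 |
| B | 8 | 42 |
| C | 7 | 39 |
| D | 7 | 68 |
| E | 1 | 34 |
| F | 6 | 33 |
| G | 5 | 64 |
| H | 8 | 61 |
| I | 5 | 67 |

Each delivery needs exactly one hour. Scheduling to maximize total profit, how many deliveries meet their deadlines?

Sort by profit descending; place each in the latest free slot ≤ its deadline.
By profit: D(d7,68), I(d5,67), G(d5,64), H(d8,61), A(d5,58), B(d8,42), C(d7,39), E(d1,34), F(d6,33)
D→slot 7; I→slot 5; G→slot 4; H→slot 8; A→slot 3; B→slot 6; C→slot 2; E→slot 1; F skipped.
8 of 9 scheduled.

8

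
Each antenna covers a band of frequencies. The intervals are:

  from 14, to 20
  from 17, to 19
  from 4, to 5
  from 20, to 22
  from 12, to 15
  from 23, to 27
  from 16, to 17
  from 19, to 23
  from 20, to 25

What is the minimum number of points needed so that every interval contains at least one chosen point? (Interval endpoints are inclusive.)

5

Process intervals by earliest right end; each time one isn't hit yet, stab at its right endpoint.
Sorted: [4,5] [12,15] [16,17] [17,19] [14,20] [20,22] [19,23] [20,25] [23,27]
{[4,5]} hit by 5; {[12,15]} hit by 15; {[16,17],[17,19],[14,20]} hit by 17; {[20,22],[19,23],[20,25]} hit by 22; {[23,27]} hit by 27.
Points: 5, 15, 17, 22, 27 (5 total).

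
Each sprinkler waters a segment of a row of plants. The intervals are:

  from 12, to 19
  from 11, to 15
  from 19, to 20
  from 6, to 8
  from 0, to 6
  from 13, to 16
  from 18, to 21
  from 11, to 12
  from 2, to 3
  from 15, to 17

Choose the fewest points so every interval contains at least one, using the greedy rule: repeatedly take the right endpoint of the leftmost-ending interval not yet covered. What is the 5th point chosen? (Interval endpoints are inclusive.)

20

Process intervals by earliest right end; each time one isn't hit yet, stab at its right endpoint.
Sorted: [2,3] [0,6] [6,8] [11,12] [11,15] [13,16] [15,17] [12,19] [19,20] [18,21]
{[2,3],[0,6]} hit by 3; {[6,8]} hit by 8; {[11,12],[11,15]} hit by 12; {[13,16],[15,17],[12,19]} hit by 16; {[19,20],[18,21]} hit by 20.
Points: 3, 8, 12, 16, 20 (5 total).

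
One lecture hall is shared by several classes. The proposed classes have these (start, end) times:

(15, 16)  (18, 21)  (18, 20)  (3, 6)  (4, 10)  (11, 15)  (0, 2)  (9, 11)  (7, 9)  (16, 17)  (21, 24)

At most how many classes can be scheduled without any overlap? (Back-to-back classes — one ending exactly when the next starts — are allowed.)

Sort by end time and greedily take each interval whose start is ≥ the last chosen end.
Sorted by end: (0,2)  (3,6)  (7,9)  (4,10)  (9,11)  (11,15)  (15,16)  (16,17)  (18,20)  (18,21)  (21,24)
take (0,2); take (3,6); take (7,9); take (9,11); take (11,15); take (15,16); take (16,17); take (18,20); take (21,24).
Selected 9 classes.

9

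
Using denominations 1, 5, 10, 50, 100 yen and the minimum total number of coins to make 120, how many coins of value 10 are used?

2

120 − 1×100→20 − 2×10→0
Count of 10: 2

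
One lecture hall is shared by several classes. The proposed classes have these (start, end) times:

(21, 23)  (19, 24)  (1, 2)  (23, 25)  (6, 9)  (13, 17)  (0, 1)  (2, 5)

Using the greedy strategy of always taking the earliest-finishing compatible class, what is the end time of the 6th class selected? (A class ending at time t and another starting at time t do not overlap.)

By end time: (0,1), (1,2), (2,5), (6,9), (13,17), (21,23), (19,24), (23,25).
Pick (0,1); next start ≥ 1 → (1,2); next start ≥ 2 → (2,5); next start ≥ 5 → (6,9); next start ≥ 9 → (13,17); next start ≥ 17 → (21,23); next start ≥ 23 → (23,25).
Selected: (0,1) (1,2) (2,5) (6,9) (13,17) (21,23) (23,25)

23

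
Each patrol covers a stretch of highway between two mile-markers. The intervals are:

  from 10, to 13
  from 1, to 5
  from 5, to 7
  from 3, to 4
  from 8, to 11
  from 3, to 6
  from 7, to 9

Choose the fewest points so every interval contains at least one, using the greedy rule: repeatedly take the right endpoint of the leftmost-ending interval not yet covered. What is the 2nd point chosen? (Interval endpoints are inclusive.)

7

Sorted: [3,4] [1,5] [3,6] [5,7] [7,9] [8,11] [10,13]
{[3,4],[1,5],[3,6]} hit by 4; {[5,7],[7,9]} hit by 7; {[8,11],[10,13]} hit by 11.
Points: 4, 7, 11 (3 total).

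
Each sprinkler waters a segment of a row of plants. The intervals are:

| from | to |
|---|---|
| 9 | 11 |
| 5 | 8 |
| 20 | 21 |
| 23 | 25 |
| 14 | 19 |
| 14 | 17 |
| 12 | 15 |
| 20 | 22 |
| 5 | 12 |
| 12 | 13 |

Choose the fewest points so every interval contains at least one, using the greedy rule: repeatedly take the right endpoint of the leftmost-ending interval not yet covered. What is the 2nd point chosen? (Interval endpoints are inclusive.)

Sort by right endpoint; whenever an interval is uncovered, place a point at its right end.
By right end: [5,8]  [9,11]  [5,12]  [12,13]  [12,15]  [14,17]  [14,19]  [20,21]  [20,22]  [23,25]
[5,8] uncovered → point at 8; [9,11] uncovered → point at 11; [12,13] uncovered → point at 13; [14,17] uncovered → point at 17; [20,21] uncovered → point at 21; [23,25] uncovered → point at 25.
Points: 8, 11, 13, 17, 21, 25 (6 total).

11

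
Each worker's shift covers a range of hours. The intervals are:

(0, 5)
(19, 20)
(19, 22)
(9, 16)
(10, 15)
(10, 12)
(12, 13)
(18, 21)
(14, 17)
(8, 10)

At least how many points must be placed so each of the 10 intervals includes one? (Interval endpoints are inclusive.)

5

Sort by right endpoint; whenever an interval is uncovered, place a point at its right end.
By right end: [0,5]  [8,10]  [10,12]  [12,13]  [10,15]  [9,16]  [14,17]  [19,20]  [18,21]  [19,22]
[0,5] uncovered → point at 5; [8,10] uncovered → point at 10; [12,13] uncovered → point at 13; [14,17] uncovered → point at 17; [19,20] uncovered → point at 20.
Points: 5, 10, 13, 17, 20 (5 total).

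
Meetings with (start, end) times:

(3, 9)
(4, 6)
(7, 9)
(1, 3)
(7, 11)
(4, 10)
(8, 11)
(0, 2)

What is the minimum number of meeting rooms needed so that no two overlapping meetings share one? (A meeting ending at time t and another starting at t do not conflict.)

5

Count concurrent intervals with a sweep; the peak is the room count.
Events (time:±→running): 0:+→1 1:+→2 2:-→1 3:-→0 3:+→1 4:+→2 4:+→3 6:-→2 7:+→3 7:+→4 8:+→5 … peak 5.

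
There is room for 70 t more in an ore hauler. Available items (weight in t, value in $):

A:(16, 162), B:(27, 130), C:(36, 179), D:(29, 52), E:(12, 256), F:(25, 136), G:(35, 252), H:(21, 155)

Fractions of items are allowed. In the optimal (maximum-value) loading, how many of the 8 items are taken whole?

Ratios (sorted): E 21.33, A 10.12, H 7.38, G 7.20, F 5.44, C 4.97, B 4.81, D 1.79
take E (12 @ 256); take A (16 @ 162); take H (21 @ 155); take 21/35 of G → 151.20. Capacity used 70/70.
3 item(s) taken whole; one partial (take 21/35 of G).

3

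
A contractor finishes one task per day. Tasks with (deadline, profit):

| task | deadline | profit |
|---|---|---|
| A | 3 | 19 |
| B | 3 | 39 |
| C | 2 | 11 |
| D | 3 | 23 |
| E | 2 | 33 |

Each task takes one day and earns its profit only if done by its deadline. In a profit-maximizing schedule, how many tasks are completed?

3

Profit order: B=39 E=33 D=23 A=19 C=11
Assign: B→slot 3, E→slot 2, D→slot 1, A skipped, C skipped.
Slots: [1:D] [2:E] [3:B]
3 of 5 scheduled.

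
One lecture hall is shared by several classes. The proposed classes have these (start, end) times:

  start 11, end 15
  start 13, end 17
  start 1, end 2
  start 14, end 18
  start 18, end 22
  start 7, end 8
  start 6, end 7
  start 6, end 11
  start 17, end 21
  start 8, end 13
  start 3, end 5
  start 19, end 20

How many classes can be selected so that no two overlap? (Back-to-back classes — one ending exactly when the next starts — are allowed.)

Sort by end time and greedily take each interval whose start is ≥ the last chosen end.
Sorted by end: (1,2)  (3,5)  (6,7)  (7,8)  (6,11)  (8,13)  (11,15)  (13,17)  (14,18)  (19,20)  (17,21)  (18,22)
take (1,2); take (3,5); take (6,7); take (7,8); skip (6,11); take (8,13); skip (11,15); take (13,17); take (19,20); skip (18,22).
Selected 7 classes.

7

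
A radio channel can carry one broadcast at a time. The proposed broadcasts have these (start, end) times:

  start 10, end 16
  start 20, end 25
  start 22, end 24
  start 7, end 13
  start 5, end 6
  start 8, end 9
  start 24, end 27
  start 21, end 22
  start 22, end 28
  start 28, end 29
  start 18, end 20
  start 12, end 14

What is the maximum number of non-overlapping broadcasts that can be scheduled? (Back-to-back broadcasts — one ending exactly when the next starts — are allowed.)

8

Greedy by earliest finish: after sorting by end time, pick each interval compatible with the last pick.
Sorted by end: (5,6)  (8,9)  (7,13)  (12,14)  (10,16)  (18,20)  (21,22)  (22,24)  (20,25)  (24,27)  (22,28)  (28,29)
take (5,6); take (8,9); skip (7,13); take (12,14); take (18,20); take (21,22); take (22,24); skip (20,25); take (24,27); take (28,29).
Selected 8 broadcasts.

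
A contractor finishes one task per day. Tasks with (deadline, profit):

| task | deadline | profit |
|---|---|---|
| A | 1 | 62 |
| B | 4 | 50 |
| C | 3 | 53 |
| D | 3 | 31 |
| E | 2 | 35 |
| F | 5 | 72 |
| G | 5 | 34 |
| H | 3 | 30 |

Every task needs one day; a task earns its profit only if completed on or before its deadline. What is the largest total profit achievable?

272

Sort by profit descending; place each in the latest free slot ≤ its deadline.
By profit: F(d5,72), A(d1,62), C(d3,53), B(d4,50), E(d2,35), G(d5,34), D(d3,31), H(d3,30)
F→slot 5; A→slot 1; C→slot 3; B→slot 4; E→slot 2; G skipped; D skipped; H skipped.
Profit = 62 + 35 + 53 + 50 + 72 = 272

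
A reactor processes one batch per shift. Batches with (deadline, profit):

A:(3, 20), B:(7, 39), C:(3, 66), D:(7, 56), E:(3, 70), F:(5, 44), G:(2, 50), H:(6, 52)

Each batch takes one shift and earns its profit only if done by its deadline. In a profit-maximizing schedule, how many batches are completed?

7

Take jobs in profit order; each goes to the latest open slot no later than its deadline.
By profit: E(d3,70), C(d3,66), D(d7,56), H(d6,52), G(d2,50), F(d5,44), B(d7,39), A(d3,20)
E→slot 3; C→slot 2; D→slot 7; H→slot 6; G→slot 1; F→slot 5; B→slot 4; A skipped.
7 of 8 scheduled.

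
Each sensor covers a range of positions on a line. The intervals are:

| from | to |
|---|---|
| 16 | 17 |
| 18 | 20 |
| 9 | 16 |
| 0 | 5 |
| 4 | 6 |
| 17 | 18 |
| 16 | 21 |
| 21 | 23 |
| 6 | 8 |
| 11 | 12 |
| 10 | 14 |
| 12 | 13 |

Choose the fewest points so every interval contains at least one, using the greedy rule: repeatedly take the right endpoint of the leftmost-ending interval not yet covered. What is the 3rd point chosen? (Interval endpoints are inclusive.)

12

Sorted: [0,5] [4,6] [6,8] [11,12] [12,13] [10,14] [9,16] [16,17] [17,18] [18,20] [16,21] [21,23]
{[0,5],[4,6]} hit by 5; {[6,8]} hit by 8; {[11,12],[12,13],[10,14],[9,16]} hit by 12; {[16,17],[17,18]} hit by 17; {[18,20],[16,21]} hit by 20; {[21,23]} hit by 23.
Points: 5, 8, 12, 17, 20, 23 (6 total).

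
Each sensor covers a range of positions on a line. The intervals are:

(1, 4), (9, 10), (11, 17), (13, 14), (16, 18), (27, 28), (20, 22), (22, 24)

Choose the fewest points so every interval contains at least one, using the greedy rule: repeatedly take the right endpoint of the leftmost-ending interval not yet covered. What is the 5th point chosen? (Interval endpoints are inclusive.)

By right end: [1,4]  [9,10]  [13,14]  [11,17]  [16,18]  [20,22]  [22,24]  [27,28]
[1,4] uncovered → point at 4; [9,10] uncovered → point at 10; [13,14] uncovered → point at 14; [16,18] uncovered → point at 18; [20,22] uncovered → point at 22; [27,28] uncovered → point at 28.
Points: 4, 10, 14, 18, 22, 28 (6 total).

22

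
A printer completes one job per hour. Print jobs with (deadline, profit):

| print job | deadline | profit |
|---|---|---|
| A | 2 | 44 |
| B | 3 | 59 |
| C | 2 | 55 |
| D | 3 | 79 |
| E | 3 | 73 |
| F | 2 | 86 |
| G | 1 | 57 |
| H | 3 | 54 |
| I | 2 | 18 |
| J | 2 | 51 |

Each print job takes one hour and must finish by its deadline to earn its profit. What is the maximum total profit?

238

Profit order: F=86 D=79 E=73 B=59 G=57 C=55 H=54 J=51 A=44 I=18
Assign: F→slot 2, D→slot 3, E→slot 1, B skipped, G skipped, C skipped, H skipped, J skipped, A skipped, I skipped.
Slots: [1:E] [2:F] [3:D]
Profit = 73 + 86 + 79 = 238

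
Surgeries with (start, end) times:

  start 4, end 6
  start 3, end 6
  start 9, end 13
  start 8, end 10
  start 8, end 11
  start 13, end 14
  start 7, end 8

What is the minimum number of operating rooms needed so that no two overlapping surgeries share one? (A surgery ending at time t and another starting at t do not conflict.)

3

Events (time:±→running): 3:+→1 4:+→2 6:-→1 6:-→0 7:+→1 8:-→0 8:+→1 8:+→2 9:+→3 … peak 3.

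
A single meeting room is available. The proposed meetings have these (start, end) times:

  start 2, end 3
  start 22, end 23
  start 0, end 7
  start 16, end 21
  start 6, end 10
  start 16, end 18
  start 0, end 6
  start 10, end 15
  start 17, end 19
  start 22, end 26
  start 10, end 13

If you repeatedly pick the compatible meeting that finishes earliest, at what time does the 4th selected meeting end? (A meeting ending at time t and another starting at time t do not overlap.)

Sorted by end: (2,3)  (0,6)  (0,7)  (6,10)  (10,13)  (10,15)  (16,18)  (17,19)  (16,21)  (22,23)  (22,26)
take (2,3); skip (0,6); take (6,10); take (10,13); take (16,18); skip (16,21); take (22,23).
Selected: (2,3) (6,10) (10,13) (16,18) (22,23)

18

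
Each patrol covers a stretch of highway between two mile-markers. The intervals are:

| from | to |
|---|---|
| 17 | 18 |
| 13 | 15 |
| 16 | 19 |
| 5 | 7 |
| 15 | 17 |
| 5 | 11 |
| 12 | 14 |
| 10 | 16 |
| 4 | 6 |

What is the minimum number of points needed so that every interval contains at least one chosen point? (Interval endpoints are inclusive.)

3

Sort by right endpoint; whenever an interval is uncovered, place a point at its right end.
By right end: [4,6]  [5,7]  [5,11]  [12,14]  [13,15]  [10,16]  [15,17]  [17,18]  [16,19]
[4,6] uncovered → point at 6; [12,14] uncovered → point at 14; [15,17] uncovered → point at 17.
Points: 6, 14, 17 (3 total).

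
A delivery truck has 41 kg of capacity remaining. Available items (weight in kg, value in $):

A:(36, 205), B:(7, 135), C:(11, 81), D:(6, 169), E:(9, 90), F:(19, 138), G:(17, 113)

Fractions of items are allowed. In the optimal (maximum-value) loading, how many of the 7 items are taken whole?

4

Greedy by value/weight ratio, highest first.
Ratios (sorted): D 28.17, B 19.29, E 10.00, C 7.36, F 7.26, G 6.65, A 5.69
take D (6 @ 169); take B (7 @ 135); take E (9 @ 90); take C (11 @ 81); take 8/19 of F → 58.11. Capacity used 41/41.
4 item(s) taken whole; one partial (take 8/19 of F).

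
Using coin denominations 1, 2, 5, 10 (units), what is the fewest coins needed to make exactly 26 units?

Use the largest denomination that fits, subtract, and repeat.
26 − 2×10→6 − 1×5→1 − 1×1→0
Total coins = 2 + 1 + 1 = 4

4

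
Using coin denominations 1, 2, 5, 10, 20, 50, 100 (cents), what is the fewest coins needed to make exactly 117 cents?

4

Use the largest denomination that fits, subtract, and repeat.
117 = 1×100 + 1×10 + 1×5 + 1×2
Total coins = 1 + 1 + 1 + 1 = 4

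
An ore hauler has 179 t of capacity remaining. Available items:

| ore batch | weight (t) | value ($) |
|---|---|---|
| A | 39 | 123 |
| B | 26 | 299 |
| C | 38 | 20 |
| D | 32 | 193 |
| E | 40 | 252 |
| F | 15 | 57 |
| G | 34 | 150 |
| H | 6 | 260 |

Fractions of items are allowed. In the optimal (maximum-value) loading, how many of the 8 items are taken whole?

Sort by value per unit weight and fill in that order.
Order: H (260/6=43.33) > B (299/26=11.50) > E (252/40=6.30) > D (193/32=6.03) > G (150/34=4.41) > F (57/15=3.80) > A (123/39=3.15) > C (20/38=0.53)
Fill: take H (6 @ 260) → take B (26 @ 299) → take E (40 @ 252) → take D (32 @ 193) → take G (34 @ 150) → take F (15 @ 57) → take 26/39 of A → 82.00; 179/179 used.
6 item(s) taken whole; one partial (take 26/39 of A).

6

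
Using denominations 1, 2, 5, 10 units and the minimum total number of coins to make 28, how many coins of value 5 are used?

1

Use the largest denomination that fits, subtract, and repeat.
28 = 2×10 + 1×5 + 1×2 + 1×1
Count of 5: 1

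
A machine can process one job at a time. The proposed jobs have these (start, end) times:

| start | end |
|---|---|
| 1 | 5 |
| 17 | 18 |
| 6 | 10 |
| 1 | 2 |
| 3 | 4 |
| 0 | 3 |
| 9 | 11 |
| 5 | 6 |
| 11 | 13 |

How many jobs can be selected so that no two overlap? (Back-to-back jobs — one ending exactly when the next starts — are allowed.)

6

Order by finish time; keep every interval that doesn't clash with the previous kept one.
Sorted by end: (1,2)  (0,3)  (3,4)  (1,5)  (5,6)  (6,10)  (9,11)  (11,13)  (17,18)
take (1,2); take (3,4); take (5,6); take (6,10); take (11,13); take (17,18).
Selected 6 jobs.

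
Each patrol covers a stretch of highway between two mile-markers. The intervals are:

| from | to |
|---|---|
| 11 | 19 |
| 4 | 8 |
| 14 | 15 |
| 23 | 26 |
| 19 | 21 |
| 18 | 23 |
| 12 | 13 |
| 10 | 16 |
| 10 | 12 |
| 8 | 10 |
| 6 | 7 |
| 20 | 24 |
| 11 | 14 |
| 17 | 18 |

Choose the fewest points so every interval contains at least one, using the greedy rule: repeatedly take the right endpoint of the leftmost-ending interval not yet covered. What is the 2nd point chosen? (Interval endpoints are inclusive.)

Process intervals by earliest right end; each time one isn't hit yet, stab at its right endpoint.
Sorted: [6,7] [4,8] [8,10] [10,12] [12,13] [11,14] [14,15] [10,16] [17,18] [11,19] [19,21] [18,23] [20,24] [23,26]
{[6,7],[4,8]} hit by 7; {[8,10],[10,12]} hit by 10; {[12,13],[11,14]} hit by 13; {[14,15],[10,16]} hit by 15; {[17,18],[11,19]} hit by 18; {[19,21],[18,23],[20,24]} hit by 21; {[23,26]} hit by 26.
Points: 7, 10, 13, 15, 18, 21, 26 (7 total).

10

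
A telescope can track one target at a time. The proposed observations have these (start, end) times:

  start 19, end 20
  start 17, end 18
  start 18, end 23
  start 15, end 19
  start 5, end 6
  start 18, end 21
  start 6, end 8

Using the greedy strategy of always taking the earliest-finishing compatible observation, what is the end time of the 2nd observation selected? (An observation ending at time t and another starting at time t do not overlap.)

8

By end time: (5,6), (6,8), (17,18), (15,19), (19,20), (18,21), (18,23).
Pick (5,6); next start ≥ 6 → (6,8); next start ≥ 8 → (17,18); next start ≥ 18 → (19,20).
Selected: (5,6) (6,8) (17,18) (19,20)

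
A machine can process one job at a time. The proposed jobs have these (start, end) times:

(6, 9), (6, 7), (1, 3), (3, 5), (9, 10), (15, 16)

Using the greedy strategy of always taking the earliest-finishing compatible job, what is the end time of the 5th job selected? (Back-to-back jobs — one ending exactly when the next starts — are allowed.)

16

By end time: (1,3), (3,5), (6,7), (6,9), (9,10), (15,16).
Pick (1,3); next start ≥ 3 → (3,5); next start ≥ 5 → (6,7); next start ≥ 7 → (9,10); next start ≥ 10 → (15,16).
Selected: (1,3) (3,5) (6,7) (9,10) (15,16)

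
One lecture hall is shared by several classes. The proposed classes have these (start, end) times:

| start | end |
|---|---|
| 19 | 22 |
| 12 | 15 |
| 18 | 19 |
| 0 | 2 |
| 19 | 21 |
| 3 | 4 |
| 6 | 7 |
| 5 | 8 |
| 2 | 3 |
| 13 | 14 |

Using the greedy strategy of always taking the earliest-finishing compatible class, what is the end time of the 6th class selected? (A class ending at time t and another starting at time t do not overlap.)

19

By end time: (0,2), (2,3), (3,4), (6,7), (5,8), (13,14), (12,15), (18,19), (19,21), (19,22).
Pick (0,2); next start ≥ 2 → (2,3); next start ≥ 3 → (3,4); next start ≥ 4 → (6,7); next start ≥ 7 → (13,14); next start ≥ 14 → (18,19); next start ≥ 19 → (19,21).
Selected: (0,2) (2,3) (3,4) (6,7) (13,14) (18,19) (19,21)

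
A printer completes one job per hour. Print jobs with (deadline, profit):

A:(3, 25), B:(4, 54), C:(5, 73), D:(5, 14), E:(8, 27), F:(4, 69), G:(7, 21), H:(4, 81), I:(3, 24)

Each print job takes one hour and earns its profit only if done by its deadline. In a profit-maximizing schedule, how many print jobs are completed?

By profit: H(d4,81), C(d5,73), F(d4,69), B(d4,54), E(d8,27), A(d3,25), I(d3,24), G(d7,21), D(d5,14)
H→slot 4; C→slot 5; F→slot 3; B→slot 2; E→slot 8; A→slot 1; I skipped; G→slot 7; D skipped.
7 of 9 scheduled.

7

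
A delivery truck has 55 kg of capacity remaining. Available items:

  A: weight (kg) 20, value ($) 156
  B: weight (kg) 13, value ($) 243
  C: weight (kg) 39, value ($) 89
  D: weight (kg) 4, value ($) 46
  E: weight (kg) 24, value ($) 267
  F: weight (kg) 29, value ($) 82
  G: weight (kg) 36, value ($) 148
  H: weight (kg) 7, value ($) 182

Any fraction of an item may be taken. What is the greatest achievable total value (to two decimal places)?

Greedy by value/weight ratio, highest first.
Order: H (182/7=26.00) > B (243/13=18.69) > D (46/4=11.50) > E (267/24=11.12) > A (156/20=7.80) > G (148/36=4.11) > F (82/29=2.83) > C (89/39=2.28)
Fill: take H (7 @ 182) → take B (13 @ 243) → take D (4 @ 46) → take E (24 @ 267) → take 7/20 of A → 54.60; 55/55 used.
Total value = 792.60

792.60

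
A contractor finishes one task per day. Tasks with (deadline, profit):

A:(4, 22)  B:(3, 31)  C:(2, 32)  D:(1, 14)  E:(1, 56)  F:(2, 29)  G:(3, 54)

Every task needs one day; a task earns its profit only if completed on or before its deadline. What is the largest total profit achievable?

Sort by profit descending; place each in the latest free slot ≤ its deadline.
Profit order: E=56 G=54 C=32 B=31 F=29 A=22 D=14
Assign: E→slot 1, G→slot 3, C→slot 2, B skipped, F skipped, A→slot 4, D skipped.
Slots: [1:E] [2:C] [3:G] [4:A]
Profit = 56 + 32 + 54 + 22 = 164

164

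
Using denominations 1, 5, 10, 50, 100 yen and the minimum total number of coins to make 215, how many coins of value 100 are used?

2

Greedy: take as many of the largest coin as possible, then repeat with the remainder.
215 = 2×100 + 1×10 + 1×5
Count of 100: 2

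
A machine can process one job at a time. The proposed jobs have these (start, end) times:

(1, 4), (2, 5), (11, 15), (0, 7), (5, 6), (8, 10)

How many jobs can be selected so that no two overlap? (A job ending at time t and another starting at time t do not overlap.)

4

By end time: (1,4), (2,5), (5,6), (0,7), (8,10), (11,15).
Pick (1,4); next start ≥ 4 → (5,6); next start ≥ 6 → (8,10); next start ≥ 10 → (11,15).
Selected 4 jobs.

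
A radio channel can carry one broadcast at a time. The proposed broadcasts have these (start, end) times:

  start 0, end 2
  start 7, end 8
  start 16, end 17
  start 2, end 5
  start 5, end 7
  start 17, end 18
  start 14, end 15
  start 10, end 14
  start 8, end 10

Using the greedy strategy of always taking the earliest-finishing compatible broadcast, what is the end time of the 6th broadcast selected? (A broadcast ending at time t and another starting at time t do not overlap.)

Order by finish time; keep every interval that doesn't clash with the previous kept one.
Sorted by end: (0,2)  (2,5)  (5,7)  (7,8)  (8,10)  (10,14)  (14,15)  (16,17)  (17,18)
take (0,2); take (2,5); take (5,7); take (7,8); take (8,10); take (10,14); take (14,15); take (16,17); take (17,18).
Selected: (0,2) (2,5) (5,7) (7,8) (8,10) (10,14) (14,15) (16,17) (17,18)

14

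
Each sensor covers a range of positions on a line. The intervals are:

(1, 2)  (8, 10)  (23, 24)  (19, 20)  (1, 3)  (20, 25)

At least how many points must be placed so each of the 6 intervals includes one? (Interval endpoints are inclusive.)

4

Process intervals by earliest right end; each time one isn't hit yet, stab at its right endpoint.
By right end: [1,2]  [1,3]  [8,10]  [19,20]  [23,24]  [20,25]
[1,2] uncovered → point at 2; [8,10] uncovered → point at 10; [19,20] uncovered → point at 20; [23,24] uncovered → point at 24.
Points: 2, 10, 20, 24 (4 total).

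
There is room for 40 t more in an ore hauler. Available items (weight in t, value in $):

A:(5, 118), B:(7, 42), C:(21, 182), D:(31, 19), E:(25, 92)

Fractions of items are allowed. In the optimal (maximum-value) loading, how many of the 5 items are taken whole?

Sort by value per unit weight and fill in that order.
Ratios (sorted): A 23.60, C 8.67, B 6.00, E 3.68, D 0.61
take A (5 @ 118); take C (21 @ 182); take B (7 @ 42); take 7/25 of E → 25.76. Capacity used 40/40.
3 item(s) taken whole; one partial (take 7/25 of E).

3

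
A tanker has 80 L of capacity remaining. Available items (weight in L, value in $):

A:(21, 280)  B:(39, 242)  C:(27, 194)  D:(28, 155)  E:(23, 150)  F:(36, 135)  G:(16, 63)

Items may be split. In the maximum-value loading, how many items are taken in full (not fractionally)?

3

Sort by value per unit weight and fill in that order.
Order: A (280/21=13.33) > C (194/27=7.19) > E (150/23=6.52) > B (242/39=6.21) > D (155/28=5.54) > G (63/16=3.94) > F (135/36=3.75)
Fill: take A (21 @ 280) → take C (27 @ 194) → take E (23 @ 150) → take 9/39 of B → 55.85; 80/80 used.
3 item(s) taken whole; one partial (take 9/39 of B).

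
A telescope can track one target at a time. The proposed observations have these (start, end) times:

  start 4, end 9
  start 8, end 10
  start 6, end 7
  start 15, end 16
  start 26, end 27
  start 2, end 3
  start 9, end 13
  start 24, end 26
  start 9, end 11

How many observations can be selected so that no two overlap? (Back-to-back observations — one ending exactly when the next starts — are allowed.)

Sorted by end: (2,3)  (6,7)  (4,9)  (8,10)  (9,11)  (9,13)  (15,16)  (24,26)  (26,27)
take (2,3); take (6,7); take (8,10); skip (9,13); take (15,16); take (24,26); take (26,27).
Selected 6 observations.

6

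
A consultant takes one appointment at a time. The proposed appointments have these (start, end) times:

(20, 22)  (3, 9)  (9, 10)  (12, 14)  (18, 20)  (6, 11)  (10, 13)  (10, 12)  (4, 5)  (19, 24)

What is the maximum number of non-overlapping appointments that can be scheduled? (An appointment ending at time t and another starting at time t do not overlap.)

6

By end time: (4,5), (3,9), (9,10), (6,11), (10,12), (10,13), (12,14), (18,20), (20,22), (19,24).
Pick (4,5); next start ≥ 5 → (9,10); next start ≥ 10 → (10,12); next start ≥ 12 → (12,14); next start ≥ 14 → (18,20); next start ≥ 20 → (20,22).
Selected 6 appointments.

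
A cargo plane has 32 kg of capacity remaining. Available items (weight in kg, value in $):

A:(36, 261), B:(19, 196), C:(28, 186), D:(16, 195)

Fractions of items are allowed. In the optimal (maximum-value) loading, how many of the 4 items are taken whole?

1

Sort by value per unit weight and fill in that order.
Ratios (sorted): D 12.19, B 10.32, A 7.25, C 6.64
take D (16 @ 195); take 16/19 of B → 165.05. Capacity used 32/32.
1 item(s) taken whole; one partial (take 16/19 of B).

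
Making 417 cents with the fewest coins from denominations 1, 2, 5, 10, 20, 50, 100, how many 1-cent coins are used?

417 = 4×100 + 1×10 + 1×5 + 1×2
Count of 1: 0

0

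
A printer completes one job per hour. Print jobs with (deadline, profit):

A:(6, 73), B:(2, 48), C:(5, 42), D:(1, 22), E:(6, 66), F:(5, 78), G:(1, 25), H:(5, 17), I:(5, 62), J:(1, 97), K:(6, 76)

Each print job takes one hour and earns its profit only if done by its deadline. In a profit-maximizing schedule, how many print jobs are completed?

Take jobs in profit order; each goes to the latest open slot no later than its deadline.
Profit order: J=97 F=78 K=76 A=73 E=66 I=62 B=48 C=42 G=25 D=22 H=17
Assign: J→slot 1, F→slot 5, K→slot 6, A→slot 4, E→slot 3, I→slot 2, B skipped, C skipped, G skipped, D skipped, H skipped.
Slots: [1:J] [2:I] [3:E] [4:A] [5:F] [6:K]
6 of 11 scheduled.

6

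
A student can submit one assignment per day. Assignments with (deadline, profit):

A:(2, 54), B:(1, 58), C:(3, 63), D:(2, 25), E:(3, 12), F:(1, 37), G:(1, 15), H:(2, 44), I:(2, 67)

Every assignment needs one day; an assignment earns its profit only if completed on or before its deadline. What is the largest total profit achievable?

188

Sort by profit descending; place each in the latest free slot ≤ its deadline.
By profit: I(d2,67), C(d3,63), B(d1,58), A(d2,54), H(d2,44), F(d1,37), D(d2,25), G(d1,15), E(d3,12)
I→slot 2; C→slot 3; B→slot 1; A skipped; H skipped; F skipped; D skipped; G skipped; E skipped.
Profit = 58 + 67 + 63 = 188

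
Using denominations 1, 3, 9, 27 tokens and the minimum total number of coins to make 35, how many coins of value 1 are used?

2

Use the largest denomination that fits, subtract, and repeat.
35 = 1×27 + 2×3 + 2×1
Count of 1: 2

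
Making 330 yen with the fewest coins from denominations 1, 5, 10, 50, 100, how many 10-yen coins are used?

330 − 3×100→30 − 3×10→0
Count of 10: 3

3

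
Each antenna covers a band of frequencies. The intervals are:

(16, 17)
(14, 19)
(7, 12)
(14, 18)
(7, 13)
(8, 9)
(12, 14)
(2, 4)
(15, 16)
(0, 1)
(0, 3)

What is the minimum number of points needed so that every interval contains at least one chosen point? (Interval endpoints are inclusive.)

5

Process intervals by earliest right end; each time one isn't hit yet, stab at its right endpoint.
By right end: [0,1]  [0,3]  [2,4]  [8,9]  [7,12]  [7,13]  [12,14]  [15,16]  [16,17]  [14,18]  [14,19]
[0,1] uncovered → point at 1; [2,4] uncovered → point at 4; [8,9] uncovered → point at 9; [12,14] uncovered → point at 14; [15,16] uncovered → point at 16.
Points: 1, 4, 9, 14, 16 (5 total).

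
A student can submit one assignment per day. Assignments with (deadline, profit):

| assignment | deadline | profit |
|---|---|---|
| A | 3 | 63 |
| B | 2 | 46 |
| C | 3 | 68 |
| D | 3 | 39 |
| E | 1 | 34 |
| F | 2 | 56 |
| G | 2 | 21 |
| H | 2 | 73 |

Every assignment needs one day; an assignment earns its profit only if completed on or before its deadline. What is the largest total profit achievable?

By profit: H(d2,73), C(d3,68), A(d3,63), F(d2,56), B(d2,46), D(d3,39), E(d1,34), G(d2,21)
H→slot 2; C→slot 3; A→slot 1; F skipped; B skipped; D skipped; E skipped; G skipped.
Profit = 63 + 73 + 68 = 204

204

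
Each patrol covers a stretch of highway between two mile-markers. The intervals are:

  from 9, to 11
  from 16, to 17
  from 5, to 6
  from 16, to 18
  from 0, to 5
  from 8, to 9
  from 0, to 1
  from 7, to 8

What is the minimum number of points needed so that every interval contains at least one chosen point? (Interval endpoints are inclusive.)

Sort by right endpoint; whenever an interval is uncovered, place a point at its right end.
By right end: [0,1]  [0,5]  [5,6]  [7,8]  [8,9]  [9,11]  [16,17]  [16,18]
[0,1] uncovered → point at 1; [5,6] uncovered → point at 6; [7,8] uncovered → point at 8; [9,11] uncovered → point at 11; [16,17] uncovered → point at 17.
Points: 1, 6, 8, 11, 17 (5 total).

5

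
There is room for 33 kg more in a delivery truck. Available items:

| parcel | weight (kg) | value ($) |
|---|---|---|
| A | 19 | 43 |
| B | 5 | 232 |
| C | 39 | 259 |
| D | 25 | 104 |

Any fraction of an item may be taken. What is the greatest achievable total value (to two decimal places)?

Order: B (232/5=46.40) > C (259/39=6.64) > D (104/25=4.16) > A (43/19=2.26)
Fill: take B (5 @ 232) → take 28/39 of C → 185.95; 33/33 used.
Total value = 417.95

417.95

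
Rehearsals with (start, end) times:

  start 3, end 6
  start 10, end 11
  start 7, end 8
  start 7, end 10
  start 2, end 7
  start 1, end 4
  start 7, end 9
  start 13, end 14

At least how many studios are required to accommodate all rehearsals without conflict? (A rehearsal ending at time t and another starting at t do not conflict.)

Events (time:±→running): 1:+→1 2:+→2 3:+→3 … peak 3.

3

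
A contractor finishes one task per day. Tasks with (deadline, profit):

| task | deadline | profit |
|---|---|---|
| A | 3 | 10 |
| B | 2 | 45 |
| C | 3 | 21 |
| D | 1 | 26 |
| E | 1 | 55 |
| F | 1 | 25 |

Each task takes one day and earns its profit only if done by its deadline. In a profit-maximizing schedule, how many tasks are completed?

3

Sort by profit descending; place each in the latest free slot ≤ its deadline.
Profit order: E=55 B=45 D=26 F=25 C=21 A=10
Assign: E→slot 1, B→slot 2, D skipped, F skipped, C→slot 3, A skipped.
Slots: [1:E] [2:B] [3:C]
3 of 6 scheduled.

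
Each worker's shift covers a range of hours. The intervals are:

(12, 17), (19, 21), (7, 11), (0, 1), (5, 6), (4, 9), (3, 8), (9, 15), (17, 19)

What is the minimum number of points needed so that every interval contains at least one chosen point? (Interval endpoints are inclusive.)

5

Process intervals by earliest right end; each time one isn't hit yet, stab at its right endpoint.
By right end: [0,1]  [5,6]  [3,8]  [4,9]  [7,11]  [9,15]  [12,17]  [17,19]  [19,21]
[0,1] uncovered → point at 1; [5,6] uncovered → point at 6; [7,11] uncovered → point at 11; [12,17] uncovered → point at 17; [19,21] uncovered → point at 21.
Points: 1, 6, 11, 17, 21 (5 total).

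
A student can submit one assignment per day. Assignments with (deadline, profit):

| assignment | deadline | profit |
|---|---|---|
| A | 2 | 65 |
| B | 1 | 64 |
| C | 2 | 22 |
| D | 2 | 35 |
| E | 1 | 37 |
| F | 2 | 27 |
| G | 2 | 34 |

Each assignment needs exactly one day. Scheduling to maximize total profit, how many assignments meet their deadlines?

2

Sort by profit descending; place each in the latest free slot ≤ its deadline.
By profit: A(d2,65), B(d1,64), E(d1,37), D(d2,35), G(d2,34), F(d2,27), C(d2,22)
A→slot 2; B→slot 1; E skipped; D skipped; G skipped; F skipped; C skipped.
2 of 7 scheduled.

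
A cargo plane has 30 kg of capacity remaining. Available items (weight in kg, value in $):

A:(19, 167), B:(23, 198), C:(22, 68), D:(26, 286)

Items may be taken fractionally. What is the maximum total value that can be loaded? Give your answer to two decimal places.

321.16

Greedy by value/weight ratio, highest first.
Ratios (sorted): D 11.00, A 8.79, B 8.61, C 3.09
take D (26 @ 286); take 4/19 of A → 35.16. Capacity used 30/30.
Total value = 321.16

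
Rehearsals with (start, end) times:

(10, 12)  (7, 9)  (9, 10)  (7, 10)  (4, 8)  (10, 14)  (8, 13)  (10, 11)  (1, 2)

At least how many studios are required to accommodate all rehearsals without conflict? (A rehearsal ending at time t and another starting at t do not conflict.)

Events (time:±→running): 1:+→1 2:-→0 4:+→1 7:+→2 7:+→3 8:-→2 8:+→3 9:-→2 9:+→3 10:-→2 10:-→1 10:+→2 10:+→3 10:+→4 … peak 4.

4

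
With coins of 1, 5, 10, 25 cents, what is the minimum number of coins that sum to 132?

Greedy: take as many of the largest coin as possible, then repeat with the remainder.
132 − 5×25→7 − 1×5→2 − 2×1→0
Total coins = 5 + 1 + 2 = 8

8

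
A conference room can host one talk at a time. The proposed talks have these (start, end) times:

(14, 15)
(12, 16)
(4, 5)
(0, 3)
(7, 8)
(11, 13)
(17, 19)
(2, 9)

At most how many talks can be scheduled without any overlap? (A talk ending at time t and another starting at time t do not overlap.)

Order by finish time; keep every interval that doesn't clash with the previous kept one.
By end time: (0,3), (4,5), (7,8), (2,9), (11,13), (14,15), (12,16), (17,19).
Pick (0,3); next start ≥ 3 → (4,5); next start ≥ 5 → (7,8); next start ≥ 8 → (11,13); next start ≥ 13 → (14,15); next start ≥ 15 → (17,19).
Selected 6 talks.

6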